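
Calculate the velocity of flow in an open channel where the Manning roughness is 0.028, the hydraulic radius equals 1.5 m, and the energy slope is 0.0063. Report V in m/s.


Manning's equation gives V = (1/n) * R^(2/3) * S^(1/2).
First, compute R^(2/3) = 1.5^(2/3) = 1.3104.
Next, S^(1/2) = 0.0063^(1/2) = 0.079373.
Then 1/n = 1/0.028 = 35.71.
V = 35.71 * 1.3104 * 0.079373 = 3.7146 m/s.

3.7146


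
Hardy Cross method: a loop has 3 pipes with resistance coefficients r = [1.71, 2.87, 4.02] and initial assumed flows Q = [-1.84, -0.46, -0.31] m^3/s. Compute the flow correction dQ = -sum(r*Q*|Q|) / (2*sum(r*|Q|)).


Numerator terms (r*Q*|Q|): 1.71*-1.84*|-1.84| = -5.7894; 2.87*-0.46*|-0.46| = -0.6073; 4.02*-0.31*|-0.31| = -0.3863.
Sum of numerator = -6.783.
Denominator terms (r*|Q|): 1.71*|-1.84| = 3.1464; 2.87*|-0.46| = 1.3202; 4.02*|-0.31| = 1.2462.
2 * sum of denominator = 2 * 5.7128 = 11.4256.
dQ = --6.783 / 11.4256 = 0.5937 m^3/s.

0.5937


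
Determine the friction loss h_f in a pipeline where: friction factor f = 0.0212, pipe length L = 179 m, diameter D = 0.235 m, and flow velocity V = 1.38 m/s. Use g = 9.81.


Darcy-Weisbach equation: h_f = f * (L/D) * V^2/(2g).
f * L/D = 0.0212 * 179/0.235 = 16.1481.
V^2/(2g) = 1.38^2 / (2*9.81) = 1.9044 / 19.62 = 0.0971 m.
h_f = 16.1481 * 0.0971 = 1.567 m.

1.567


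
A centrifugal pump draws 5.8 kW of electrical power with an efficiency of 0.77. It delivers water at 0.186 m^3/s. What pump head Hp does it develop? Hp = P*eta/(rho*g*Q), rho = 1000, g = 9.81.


Pump head formula: Hp = P * eta / (rho * g * Q).
Numerator: P * eta = 5.8 * 1000 * 0.77 = 4466.0 W.
Denominator: rho * g * Q = 1000 * 9.81 * 0.186 = 1824.66.
Hp = 4466.0 / 1824.66 = 2.45 m.

2.45


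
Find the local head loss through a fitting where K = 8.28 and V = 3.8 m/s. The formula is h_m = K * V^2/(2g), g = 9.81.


Minor loss formula: h_m = K * V^2/(2g).
V^2 = 3.8^2 = 14.44.
V^2/(2g) = 14.44 / 19.62 = 0.736 m.
h_m = 8.28 * 0.736 = 6.0939 m.

6.0939


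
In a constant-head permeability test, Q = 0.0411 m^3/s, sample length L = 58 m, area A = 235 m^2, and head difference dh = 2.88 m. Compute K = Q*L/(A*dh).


From K = Q*L / (A*dh):
Numerator: Q*L = 0.0411 * 58 = 2.3838.
Denominator: A*dh = 235 * 2.88 = 676.8.
K = 2.3838 / 676.8 = 0.003522 m/s.

0.003522


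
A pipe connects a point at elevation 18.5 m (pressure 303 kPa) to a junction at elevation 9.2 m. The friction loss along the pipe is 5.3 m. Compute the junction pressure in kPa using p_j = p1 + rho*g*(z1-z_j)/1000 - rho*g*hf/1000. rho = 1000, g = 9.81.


Junction pressure: p_j = p1 + rho*g*(z1 - z_j)/1000 - rho*g*hf/1000.
Elevation term = 1000*9.81*(18.5 - 9.2)/1000 = 91.233 kPa.
Friction term = 1000*9.81*5.3/1000 = 51.993 kPa.
p_j = 303 + 91.233 - 51.993 = 342.24 kPa.

342.24


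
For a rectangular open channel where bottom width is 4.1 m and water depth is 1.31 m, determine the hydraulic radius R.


For a rectangular section:
Flow area A = b * y = 4.1 * 1.31 = 5.37 m^2.
Wetted perimeter P = b + 2y = 4.1 + 2*1.31 = 6.72 m.
Hydraulic radius R = A/P = 5.37 / 6.72 = 0.7993 m.

0.7993


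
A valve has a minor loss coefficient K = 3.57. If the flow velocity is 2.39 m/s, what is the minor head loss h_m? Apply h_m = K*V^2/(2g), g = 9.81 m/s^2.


Minor loss formula: h_m = K * V^2/(2g).
V^2 = 2.39^2 = 5.7121.
V^2/(2g) = 5.7121 / 19.62 = 0.2911 m.
h_m = 3.57 * 0.2911 = 1.0394 m.

1.0394


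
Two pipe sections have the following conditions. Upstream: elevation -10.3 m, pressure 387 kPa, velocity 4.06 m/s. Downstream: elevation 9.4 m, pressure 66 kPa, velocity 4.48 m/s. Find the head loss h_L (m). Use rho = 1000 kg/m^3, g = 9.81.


Total head at each section: H = z + p/(rho*g) + V^2/(2g).
H1 = -10.3 + 387*1000/(1000*9.81) + 4.06^2/(2*9.81)
   = -10.3 + 39.45 + 0.8401
   = 29.99 m.
H2 = 9.4 + 66*1000/(1000*9.81) + 4.48^2/(2*9.81)
   = 9.4 + 6.728 + 1.023
   = 17.151 m.
h_L = H1 - H2 = 29.99 - 17.151 = 12.839 m.

12.839


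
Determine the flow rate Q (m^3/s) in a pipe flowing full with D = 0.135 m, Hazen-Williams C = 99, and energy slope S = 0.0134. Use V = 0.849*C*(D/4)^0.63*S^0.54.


For a full circular pipe, R = D/4 = 0.135/4 = 0.0338 m.
V = 0.849 * 99 * 0.0338^0.63 * 0.0134^0.54
  = 0.849 * 99 * 0.118253 * 0.097417
  = 0.9683 m/s.
Pipe area A = pi*D^2/4 = pi*0.135^2/4 = 0.0143 m^2.
Q = A * V = 0.0143 * 0.9683 = 0.0139 m^3/s.

0.0139


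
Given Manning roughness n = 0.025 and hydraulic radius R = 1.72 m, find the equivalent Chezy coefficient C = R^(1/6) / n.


The Chezy coefficient relates to Manning's n through C = R^(1/6) / n.
R^(1/6) = 1.72^(1/6) = 1.094598.
C = 1.094598 / 0.025 = 43.78 m^(1/2)/s.

43.78


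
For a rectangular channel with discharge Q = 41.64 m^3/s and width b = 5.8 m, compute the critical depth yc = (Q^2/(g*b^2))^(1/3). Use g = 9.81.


Using yc = (Q^2 / (g * b^2))^(1/3):
Q^2 = 41.64^2 = 1733.89.
g * b^2 = 9.81 * 5.8^2 = 9.81 * 33.64 = 330.01.
Q^2 / (g*b^2) = 1733.89 / 330.01 = 5.2541.
yc = 5.2541^(1/3) = 1.7385 m.

1.7385


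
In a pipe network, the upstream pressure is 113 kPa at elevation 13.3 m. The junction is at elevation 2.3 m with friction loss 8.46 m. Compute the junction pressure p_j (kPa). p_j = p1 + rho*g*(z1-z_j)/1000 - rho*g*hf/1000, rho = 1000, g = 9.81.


Junction pressure: p_j = p1 + rho*g*(z1 - z_j)/1000 - rho*g*hf/1000.
Elevation term = 1000*9.81*(13.3 - 2.3)/1000 = 107.91 kPa.
Friction term = 1000*9.81*8.46/1000 = 82.993 kPa.
p_j = 113 + 107.91 - 82.993 = 137.92 kPa.

137.92


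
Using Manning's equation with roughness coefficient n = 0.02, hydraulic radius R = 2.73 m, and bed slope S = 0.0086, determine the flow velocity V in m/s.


Manning's equation gives V = (1/n) * R^(2/3) * S^(1/2).
First, compute R^(2/3) = 2.73^(2/3) = 1.9533.
Next, S^(1/2) = 0.0086^(1/2) = 0.092736.
Then 1/n = 1/0.02 = 50.0.
V = 50.0 * 1.9533 * 0.092736 = 9.0572 m/s.

9.0572


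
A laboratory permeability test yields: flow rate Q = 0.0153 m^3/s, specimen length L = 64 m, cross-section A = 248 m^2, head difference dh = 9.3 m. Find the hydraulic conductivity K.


From K = Q*L / (A*dh):
Numerator: Q*L = 0.0153 * 64 = 0.9792.
Denominator: A*dh = 248 * 9.3 = 2306.4.
K = 0.9792 / 2306.4 = 0.000425 m/s.

0.000425


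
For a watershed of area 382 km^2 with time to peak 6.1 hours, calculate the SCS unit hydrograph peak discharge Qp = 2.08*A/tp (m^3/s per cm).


SCS formula: Qp = 2.08 * A / tp.
Qp = 2.08 * 382 / 6.1
   = 794.56 / 6.1
   = 130.26 m^3/s per cm.

130.26


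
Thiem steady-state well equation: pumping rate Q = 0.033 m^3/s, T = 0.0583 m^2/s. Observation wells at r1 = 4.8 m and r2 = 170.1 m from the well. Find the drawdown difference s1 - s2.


Thiem equation: s1 - s2 = Q/(2*pi*T) * ln(r2/r1).
ln(r2/r1) = ln(170.1/4.8) = 3.5678.
Q/(2*pi*T) = 0.033 / (2*pi*0.0583) = 0.033 / 0.3663 = 0.0901.
s1 - s2 = 0.0901 * 3.5678 = 0.3214 m.

0.3214


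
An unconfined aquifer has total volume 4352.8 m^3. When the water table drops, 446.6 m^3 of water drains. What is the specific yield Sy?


Specific yield Sy = Volume drained / Total volume.
Sy = 446.6 / 4352.8
   = 0.1026.

0.1026


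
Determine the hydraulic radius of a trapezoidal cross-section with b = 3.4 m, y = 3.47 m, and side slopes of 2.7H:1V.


For a trapezoidal section with side slope z:
A = (b + z*y)*y = (3.4 + 2.7*3.47)*3.47 = 44.308 m^2.
P = b + 2*y*sqrt(1 + z^2) = 3.4 + 2*3.47*sqrt(1 + 2.7^2) = 23.382 m.
R = A/P = 44.308 / 23.382 = 1.895 m.

1.895


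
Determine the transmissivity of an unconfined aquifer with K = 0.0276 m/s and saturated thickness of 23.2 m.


Transmissivity is defined as T = K * h.
T = 0.0276 * 23.2
  = 0.6403 m^2/s.

0.6403


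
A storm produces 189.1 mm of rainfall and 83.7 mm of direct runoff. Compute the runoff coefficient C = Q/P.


The runoff coefficient C = runoff depth / rainfall depth.
C = 83.7 / 189.1
  = 0.4426.

0.4426


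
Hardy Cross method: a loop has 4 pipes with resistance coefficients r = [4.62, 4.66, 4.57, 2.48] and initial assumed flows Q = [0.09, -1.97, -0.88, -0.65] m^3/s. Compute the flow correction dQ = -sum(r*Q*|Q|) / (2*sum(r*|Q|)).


Numerator terms (r*Q*|Q|): 4.62*0.09*|0.09| = 0.0374; 4.66*-1.97*|-1.97| = -18.085; 4.57*-0.88*|-0.88| = -3.539; 2.48*-0.65*|-0.65| = -1.0478.
Sum of numerator = -22.6344.
Denominator terms (r*|Q|): 4.62*|0.09| = 0.4158; 4.66*|-1.97| = 9.1802; 4.57*|-0.88| = 4.0216; 2.48*|-0.65| = 1.612.
2 * sum of denominator = 2 * 15.2296 = 30.4592.
dQ = --22.6344 / 30.4592 = 0.7431 m^3/s.

0.7431


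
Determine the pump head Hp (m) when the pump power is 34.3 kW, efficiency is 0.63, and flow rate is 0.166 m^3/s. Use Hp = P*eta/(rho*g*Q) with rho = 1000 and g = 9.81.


Pump head formula: Hp = P * eta / (rho * g * Q).
Numerator: P * eta = 34.3 * 1000 * 0.63 = 21609.0 W.
Denominator: rho * g * Q = 1000 * 9.81 * 0.166 = 1628.46.
Hp = 21609.0 / 1628.46 = 13.27 m.

13.27


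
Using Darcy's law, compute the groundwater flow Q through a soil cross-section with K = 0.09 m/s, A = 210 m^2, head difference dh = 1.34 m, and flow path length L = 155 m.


Darcy's law: Q = K * A * i, where i = dh/L.
Hydraulic gradient i = 1.34 / 155 = 0.008645.
Q = 0.09 * 210 * 0.008645
  = 0.1634 m^3/s.

0.1634


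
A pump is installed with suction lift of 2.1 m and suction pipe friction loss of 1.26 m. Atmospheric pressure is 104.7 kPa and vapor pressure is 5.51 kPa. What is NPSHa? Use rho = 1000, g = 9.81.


NPSHa = p_atm/(rho*g) - z_s - hf_s - p_vap/(rho*g).
p_atm/(rho*g) = 104.7*1000 / (1000*9.81) = 10.673 m.
p_vap/(rho*g) = 5.51*1000 / (1000*9.81) = 0.562 m.
NPSHa = 10.673 - 2.1 - 1.26 - 0.562
      = 6.75 m.

6.75


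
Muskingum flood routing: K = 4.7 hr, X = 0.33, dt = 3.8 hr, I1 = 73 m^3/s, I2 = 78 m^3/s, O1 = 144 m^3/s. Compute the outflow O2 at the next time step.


Muskingum coefficients:
denom = 2*K*(1-X) + dt = 2*4.7*(1-0.33) + 3.8 = 10.098.
C0 = (dt - 2*K*X)/denom = (3.8 - 2*4.7*0.33)/10.098 = 0.0691.
C1 = (dt + 2*K*X)/denom = (3.8 + 2*4.7*0.33)/10.098 = 0.6835.
C2 = (2*K*(1-X) - dt)/denom = 0.2474.
O2 = C0*I2 + C1*I1 + C2*O1
   = 0.0691*78 + 0.6835*73 + 0.2474*144
   = 90.91 m^3/s.

90.91


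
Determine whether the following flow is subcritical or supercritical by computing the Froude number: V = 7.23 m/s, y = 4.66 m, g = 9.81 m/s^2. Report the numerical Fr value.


The Froude number is defined as Fr = V / sqrt(g*y).
g*y = 9.81 * 4.66 = 45.7146.
sqrt(g*y) = sqrt(45.7146) = 6.7613.
Fr = 7.23 / 6.7613 = 1.0693.
Since Fr > 1, the flow is supercritical.

1.0693


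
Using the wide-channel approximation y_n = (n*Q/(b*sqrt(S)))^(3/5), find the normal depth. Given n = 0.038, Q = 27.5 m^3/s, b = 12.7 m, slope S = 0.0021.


We use the wide-channel approximation y_n = (n*Q/(b*sqrt(S)))^(3/5).
sqrt(S) = sqrt(0.0021) = 0.045826.
Numerator: n*Q = 0.038 * 27.5 = 1.045.
Denominator: b*sqrt(S) = 12.7 * 0.045826 = 0.58199.
arg = 1.7956.
y_n = 1.7956^(3/5) = 1.4208 m.

1.4208


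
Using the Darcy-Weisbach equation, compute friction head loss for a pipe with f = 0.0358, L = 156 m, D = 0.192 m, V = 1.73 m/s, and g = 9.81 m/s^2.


Darcy-Weisbach equation: h_f = f * (L/D) * V^2/(2g).
f * L/D = 0.0358 * 156/0.192 = 29.0875.
V^2/(2g) = 1.73^2 / (2*9.81) = 2.9929 / 19.62 = 0.1525 m.
h_f = 29.0875 * 0.1525 = 4.437 m.

4.437


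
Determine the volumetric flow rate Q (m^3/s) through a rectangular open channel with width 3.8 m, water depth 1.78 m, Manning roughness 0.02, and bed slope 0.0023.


For a rectangular channel, the cross-sectional area A = b * y = 3.8 * 1.78 = 6.76 m^2.
The wetted perimeter P = b + 2y = 3.8 + 2*1.78 = 7.36 m.
Hydraulic radius R = A/P = 6.76/7.36 = 0.919 m.
Velocity V = (1/n)*R^(2/3)*S^(1/2) = (1/0.02)*0.919^(2/3)*0.0023^(1/2) = 2.2666 m/s.
Discharge Q = A * V = 6.76 * 2.2666 = 15.332 m^3/s.

15.332


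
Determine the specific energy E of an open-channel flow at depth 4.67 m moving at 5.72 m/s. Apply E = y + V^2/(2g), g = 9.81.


Specific energy E = y + V^2/(2g).
Velocity head = V^2/(2g) = 5.72^2 / (2*9.81) = 32.7184 / 19.62 = 1.6676 m.
E = 4.67 + 1.6676 = 6.3376 m.

6.3376


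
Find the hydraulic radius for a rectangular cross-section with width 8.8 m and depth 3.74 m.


For a rectangular section:
Flow area A = b * y = 8.8 * 3.74 = 32.91 m^2.
Wetted perimeter P = b + 2y = 8.8 + 2*3.74 = 16.28 m.
Hydraulic radius R = A/P = 32.91 / 16.28 = 2.0216 m.

2.0216


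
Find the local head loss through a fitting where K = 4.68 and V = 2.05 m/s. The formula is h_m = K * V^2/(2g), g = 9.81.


Minor loss formula: h_m = K * V^2/(2g).
V^2 = 2.05^2 = 4.2025.
V^2/(2g) = 4.2025 / 19.62 = 0.2142 m.
h_m = 4.68 * 0.2142 = 1.0024 m.

1.0024


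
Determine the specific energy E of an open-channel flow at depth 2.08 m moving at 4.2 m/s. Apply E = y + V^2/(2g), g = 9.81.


Specific energy E = y + V^2/(2g).
Velocity head = V^2/(2g) = 4.2^2 / (2*9.81) = 17.64 / 19.62 = 0.8991 m.
E = 2.08 + 0.8991 = 2.9791 m.

2.9791


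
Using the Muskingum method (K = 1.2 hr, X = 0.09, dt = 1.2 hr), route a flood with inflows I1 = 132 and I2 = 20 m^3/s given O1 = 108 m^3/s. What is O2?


Muskingum coefficients:
denom = 2*K*(1-X) + dt = 2*1.2*(1-0.09) + 1.2 = 3.384.
C0 = (dt - 2*K*X)/denom = (1.2 - 2*1.2*0.09)/3.384 = 0.2908.
C1 = (dt + 2*K*X)/denom = (1.2 + 2*1.2*0.09)/3.384 = 0.4184.
C2 = (2*K*(1-X) - dt)/denom = 0.2908.
O2 = C0*I2 + C1*I1 + C2*O1
   = 0.2908*20 + 0.4184*132 + 0.2908*108
   = 92.45 m^3/s.

92.45


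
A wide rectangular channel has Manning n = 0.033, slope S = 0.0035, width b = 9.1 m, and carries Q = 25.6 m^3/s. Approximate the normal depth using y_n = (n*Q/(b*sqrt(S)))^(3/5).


We use the wide-channel approximation y_n = (n*Q/(b*sqrt(S)))^(3/5).
sqrt(S) = sqrt(0.0035) = 0.059161.
Numerator: n*Q = 0.033 * 25.6 = 0.8448.
Denominator: b*sqrt(S) = 9.1 * 0.059161 = 0.538365.
arg = 1.5692.
y_n = 1.5692^(3/5) = 1.3104 m.

1.3104


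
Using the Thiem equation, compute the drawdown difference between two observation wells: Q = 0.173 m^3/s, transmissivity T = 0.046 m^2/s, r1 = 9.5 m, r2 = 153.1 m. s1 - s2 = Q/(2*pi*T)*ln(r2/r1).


Thiem equation: s1 - s2 = Q/(2*pi*T) * ln(r2/r1).
ln(r2/r1) = ln(153.1/9.5) = 2.7798.
Q/(2*pi*T) = 0.173 / (2*pi*0.046) = 0.173 / 0.289 = 0.5986.
s1 - s2 = 0.5986 * 2.7798 = 1.6639 m.

1.6639


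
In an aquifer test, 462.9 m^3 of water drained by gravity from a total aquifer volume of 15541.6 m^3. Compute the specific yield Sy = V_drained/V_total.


Specific yield Sy = Volume drained / Total volume.
Sy = 462.9 / 15541.6
   = 0.0298.

0.0298


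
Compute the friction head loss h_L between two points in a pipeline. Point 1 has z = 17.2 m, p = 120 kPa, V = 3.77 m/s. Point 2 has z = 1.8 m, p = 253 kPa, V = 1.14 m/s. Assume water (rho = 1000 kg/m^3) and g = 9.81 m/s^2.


Total head at each section: H = z + p/(rho*g) + V^2/(2g).
H1 = 17.2 + 120*1000/(1000*9.81) + 3.77^2/(2*9.81)
   = 17.2 + 12.232 + 0.7244
   = 30.157 m.
H2 = 1.8 + 253*1000/(1000*9.81) + 1.14^2/(2*9.81)
   = 1.8 + 25.79 + 0.0662
   = 27.656 m.
h_L = H1 - H2 = 30.157 - 27.656 = 2.501 m.

2.501


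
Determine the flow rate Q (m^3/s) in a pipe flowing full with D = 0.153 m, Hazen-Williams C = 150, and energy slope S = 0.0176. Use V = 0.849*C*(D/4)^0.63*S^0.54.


For a full circular pipe, R = D/4 = 0.153/4 = 0.0382 m.
V = 0.849 * 150 * 0.0382^0.63 * 0.0176^0.54
  = 0.849 * 150 * 0.127955 * 0.11287
  = 1.8392 m/s.
Pipe area A = pi*D^2/4 = pi*0.153^2/4 = 0.0184 m^2.
Q = A * V = 0.0184 * 1.8392 = 0.0338 m^3/s.

0.0338


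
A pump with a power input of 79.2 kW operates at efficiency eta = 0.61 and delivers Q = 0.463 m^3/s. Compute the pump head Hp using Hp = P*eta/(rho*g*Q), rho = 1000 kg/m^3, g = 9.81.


Pump head formula: Hp = P * eta / (rho * g * Q).
Numerator: P * eta = 79.2 * 1000 * 0.61 = 48312.0 W.
Denominator: rho * g * Q = 1000 * 9.81 * 0.463 = 4542.03.
Hp = 48312.0 / 4542.03 = 10.64 m.

10.64


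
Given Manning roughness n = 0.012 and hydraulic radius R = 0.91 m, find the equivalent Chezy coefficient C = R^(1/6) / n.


The Chezy coefficient relates to Manning's n through C = R^(1/6) / n.
R^(1/6) = 0.91^(1/6) = 0.984404.
C = 0.984404 / 0.012 = 82.03 m^(1/2)/s.

82.03


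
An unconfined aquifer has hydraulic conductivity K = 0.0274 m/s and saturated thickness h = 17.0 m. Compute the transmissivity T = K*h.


Transmissivity is defined as T = K * h.
T = 0.0274 * 17.0
  = 0.4658 m^2/s.

0.4658


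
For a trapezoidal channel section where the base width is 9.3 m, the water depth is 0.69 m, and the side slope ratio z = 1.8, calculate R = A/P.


For a trapezoidal section with side slope z:
A = (b + z*y)*y = (9.3 + 1.8*0.69)*0.69 = 7.274 m^2.
P = b + 2*y*sqrt(1 + z^2) = 9.3 + 2*0.69*sqrt(1 + 1.8^2) = 12.142 m.
R = A/P = 7.274 / 12.142 = 0.5991 m.

0.5991


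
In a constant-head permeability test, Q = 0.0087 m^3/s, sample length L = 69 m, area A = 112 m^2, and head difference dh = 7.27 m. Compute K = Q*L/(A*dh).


From K = Q*L / (A*dh):
Numerator: Q*L = 0.0087 * 69 = 0.6003.
Denominator: A*dh = 112 * 7.27 = 814.24.
K = 0.6003 / 814.24 = 0.000737 m/s.

0.000737


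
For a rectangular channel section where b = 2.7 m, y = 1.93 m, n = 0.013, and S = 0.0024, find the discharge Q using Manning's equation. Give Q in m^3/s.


For a rectangular channel, the cross-sectional area A = b * y = 2.7 * 1.93 = 5.21 m^2.
The wetted perimeter P = b + 2y = 2.7 + 2*1.93 = 6.56 m.
Hydraulic radius R = A/P = 5.21/6.56 = 0.7944 m.
Velocity V = (1/n)*R^(2/3)*S^(1/2) = (1/0.013)*0.7944^(2/3)*0.0024^(1/2) = 3.2323 m/s.
Discharge Q = A * V = 5.21 * 3.2323 = 16.843 m^3/s.

16.843


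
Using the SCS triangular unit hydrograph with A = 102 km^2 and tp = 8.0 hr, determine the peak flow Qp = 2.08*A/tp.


SCS formula: Qp = 2.08 * A / tp.
Qp = 2.08 * 102 / 8.0
   = 212.16 / 8.0
   = 26.52 m^3/s per cm.

26.52


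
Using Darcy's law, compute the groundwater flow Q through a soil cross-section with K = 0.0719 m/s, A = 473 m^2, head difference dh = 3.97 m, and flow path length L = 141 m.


Darcy's law: Q = K * A * i, where i = dh/L.
Hydraulic gradient i = 3.97 / 141 = 0.028156.
Q = 0.0719 * 473 * 0.028156
  = 0.9575 m^3/s.

0.9575


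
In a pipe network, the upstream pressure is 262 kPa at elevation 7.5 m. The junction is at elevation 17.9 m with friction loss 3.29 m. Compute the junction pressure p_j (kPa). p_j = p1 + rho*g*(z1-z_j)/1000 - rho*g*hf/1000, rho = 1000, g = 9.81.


Junction pressure: p_j = p1 + rho*g*(z1 - z_j)/1000 - rho*g*hf/1000.
Elevation term = 1000*9.81*(7.5 - 17.9)/1000 = -102.024 kPa.
Friction term = 1000*9.81*3.29/1000 = 32.275 kPa.
p_j = 262 + -102.024 - 32.275 = 127.7 kPa.

127.7


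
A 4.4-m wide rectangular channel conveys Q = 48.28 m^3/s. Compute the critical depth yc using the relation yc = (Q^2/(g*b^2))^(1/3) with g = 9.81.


Using yc = (Q^2 / (g * b^2))^(1/3):
Q^2 = 48.28^2 = 2330.96.
g * b^2 = 9.81 * 4.4^2 = 9.81 * 19.36 = 189.92.
Q^2 / (g*b^2) = 2330.96 / 189.92 = 12.2734.
yc = 12.2734^(1/3) = 2.3067 m.

2.3067


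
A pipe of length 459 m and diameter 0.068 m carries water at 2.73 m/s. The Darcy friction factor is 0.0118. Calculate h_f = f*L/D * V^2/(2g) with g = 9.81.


Darcy-Weisbach equation: h_f = f * (L/D) * V^2/(2g).
f * L/D = 0.0118 * 459/0.068 = 79.65.
V^2/(2g) = 2.73^2 / (2*9.81) = 7.4529 / 19.62 = 0.3799 m.
h_f = 79.65 * 0.3799 = 30.256 m.

30.256


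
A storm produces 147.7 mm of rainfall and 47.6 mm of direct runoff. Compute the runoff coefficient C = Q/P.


The runoff coefficient C = runoff depth / rainfall depth.
C = 47.6 / 147.7
  = 0.3223.

0.3223


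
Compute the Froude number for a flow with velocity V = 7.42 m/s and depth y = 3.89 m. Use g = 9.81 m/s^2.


The Froude number is defined as Fr = V / sqrt(g*y).
g*y = 9.81 * 3.89 = 38.1609.
sqrt(g*y) = sqrt(38.1609) = 6.1775.
Fr = 7.42 / 6.1775 = 1.2011.

1.2011


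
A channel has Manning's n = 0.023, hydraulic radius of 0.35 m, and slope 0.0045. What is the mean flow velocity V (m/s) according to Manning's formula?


Manning's equation gives V = (1/n) * R^(2/3) * S^(1/2).
First, compute R^(2/3) = 0.35^(2/3) = 0.4966.
Next, S^(1/2) = 0.0045^(1/2) = 0.067082.
Then 1/n = 1/0.023 = 43.48.
V = 43.48 * 0.4966 * 0.067082 = 1.4485 m/s.

1.4485


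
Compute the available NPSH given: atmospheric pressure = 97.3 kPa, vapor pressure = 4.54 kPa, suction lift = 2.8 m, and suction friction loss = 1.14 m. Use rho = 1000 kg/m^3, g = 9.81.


NPSHa = p_atm/(rho*g) - z_s - hf_s - p_vap/(rho*g).
p_atm/(rho*g) = 97.3*1000 / (1000*9.81) = 9.918 m.
p_vap/(rho*g) = 4.54*1000 / (1000*9.81) = 0.463 m.
NPSHa = 9.918 - 2.8 - 1.14 - 0.463
      = 5.52 m.

5.52


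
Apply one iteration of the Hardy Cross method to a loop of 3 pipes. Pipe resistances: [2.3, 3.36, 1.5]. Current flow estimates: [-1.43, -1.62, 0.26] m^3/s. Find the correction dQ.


Numerator terms (r*Q*|Q|): 2.3*-1.43*|-1.43| = -4.7033; 3.36*-1.62*|-1.62| = -8.818; 1.5*0.26*|0.26| = 0.1014.
Sum of numerator = -13.4199.
Denominator terms (r*|Q|): 2.3*|-1.43| = 3.289; 3.36*|-1.62| = 5.4432; 1.5*|0.26| = 0.39.
2 * sum of denominator = 2 * 9.1222 = 18.2444.
dQ = --13.4199 / 18.2444 = 0.7356 m^3/s.

0.7356


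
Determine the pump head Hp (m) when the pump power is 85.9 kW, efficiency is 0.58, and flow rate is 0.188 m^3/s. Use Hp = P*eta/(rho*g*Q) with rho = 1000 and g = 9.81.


Pump head formula: Hp = P * eta / (rho * g * Q).
Numerator: P * eta = 85.9 * 1000 * 0.58 = 49822.0 W.
Denominator: rho * g * Q = 1000 * 9.81 * 0.188 = 1844.28.
Hp = 49822.0 / 1844.28 = 27.01 m.

27.01


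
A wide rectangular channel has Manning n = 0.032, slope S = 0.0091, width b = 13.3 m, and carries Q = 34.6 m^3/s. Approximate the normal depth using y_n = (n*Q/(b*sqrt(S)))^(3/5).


We use the wide-channel approximation y_n = (n*Q/(b*sqrt(S)))^(3/5).
sqrt(S) = sqrt(0.0091) = 0.095394.
Numerator: n*Q = 0.032 * 34.6 = 1.1072.
Denominator: b*sqrt(S) = 13.3 * 0.095394 = 1.26874.
arg = 0.8727.
y_n = 0.8727^(3/5) = 0.9215 m.

0.9215


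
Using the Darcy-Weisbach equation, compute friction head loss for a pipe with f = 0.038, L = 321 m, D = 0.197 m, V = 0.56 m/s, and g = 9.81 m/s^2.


Darcy-Weisbach equation: h_f = f * (L/D) * V^2/(2g).
f * L/D = 0.038 * 321/0.197 = 61.9188.
V^2/(2g) = 0.56^2 / (2*9.81) = 0.3136 / 19.62 = 0.016 m.
h_f = 61.9188 * 0.016 = 0.99 m.

0.99


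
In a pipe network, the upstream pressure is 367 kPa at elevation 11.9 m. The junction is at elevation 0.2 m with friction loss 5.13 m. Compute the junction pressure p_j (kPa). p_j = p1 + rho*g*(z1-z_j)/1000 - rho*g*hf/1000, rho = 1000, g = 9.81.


Junction pressure: p_j = p1 + rho*g*(z1 - z_j)/1000 - rho*g*hf/1000.
Elevation term = 1000*9.81*(11.9 - 0.2)/1000 = 114.777 kPa.
Friction term = 1000*9.81*5.13/1000 = 50.325 kPa.
p_j = 367 + 114.777 - 50.325 = 431.45 kPa.

431.45


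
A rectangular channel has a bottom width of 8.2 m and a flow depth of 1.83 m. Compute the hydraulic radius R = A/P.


For a rectangular section:
Flow area A = b * y = 8.2 * 1.83 = 15.01 m^2.
Wetted perimeter P = b + 2y = 8.2 + 2*1.83 = 11.86 m.
Hydraulic radius R = A/P = 15.01 / 11.86 = 1.2653 m.

1.2653


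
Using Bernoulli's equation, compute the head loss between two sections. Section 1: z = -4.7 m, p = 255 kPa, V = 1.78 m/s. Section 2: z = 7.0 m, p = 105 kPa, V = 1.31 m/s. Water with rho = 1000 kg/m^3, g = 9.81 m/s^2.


Total head at each section: H = z + p/(rho*g) + V^2/(2g).
H1 = -4.7 + 255*1000/(1000*9.81) + 1.78^2/(2*9.81)
   = -4.7 + 25.994 + 0.1615
   = 21.455 m.
H2 = 7.0 + 105*1000/(1000*9.81) + 1.31^2/(2*9.81)
   = 7.0 + 10.703 + 0.0875
   = 17.791 m.
h_L = H1 - H2 = 21.455 - 17.791 = 3.665 m.

3.665


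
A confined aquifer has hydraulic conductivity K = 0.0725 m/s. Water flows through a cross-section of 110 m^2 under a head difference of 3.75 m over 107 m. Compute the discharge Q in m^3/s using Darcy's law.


Darcy's law: Q = K * A * i, where i = dh/L.
Hydraulic gradient i = 3.75 / 107 = 0.035047.
Q = 0.0725 * 110 * 0.035047
  = 0.2795 m^3/s.

0.2795


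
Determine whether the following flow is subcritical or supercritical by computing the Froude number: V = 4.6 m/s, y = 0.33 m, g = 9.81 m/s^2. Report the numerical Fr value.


The Froude number is defined as Fr = V / sqrt(g*y).
g*y = 9.81 * 0.33 = 3.2373.
sqrt(g*y) = sqrt(3.2373) = 1.7992.
Fr = 4.6 / 1.7992 = 2.5566.
Since Fr > 1, the flow is supercritical.

2.5566


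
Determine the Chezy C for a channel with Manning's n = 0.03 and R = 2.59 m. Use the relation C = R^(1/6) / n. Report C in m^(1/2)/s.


The Chezy coefficient relates to Manning's n through C = R^(1/6) / n.
R^(1/6) = 2.59^(1/6) = 1.17188.
C = 1.17188 / 0.03 = 39.06 m^(1/2)/s.

39.06


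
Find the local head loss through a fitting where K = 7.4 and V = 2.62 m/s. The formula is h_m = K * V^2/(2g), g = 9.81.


Minor loss formula: h_m = K * V^2/(2g).
V^2 = 2.62^2 = 6.8644.
V^2/(2g) = 6.8644 / 19.62 = 0.3499 m.
h_m = 7.4 * 0.3499 = 2.589 m.

2.589


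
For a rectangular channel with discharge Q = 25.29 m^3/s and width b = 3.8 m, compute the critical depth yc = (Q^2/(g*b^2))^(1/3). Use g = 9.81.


Using yc = (Q^2 / (g * b^2))^(1/3):
Q^2 = 25.29^2 = 639.58.
g * b^2 = 9.81 * 3.8^2 = 9.81 * 14.44 = 141.66.
Q^2 / (g*b^2) = 639.58 / 141.66 = 4.5149.
yc = 4.5149^(1/3) = 1.6528 m.

1.6528


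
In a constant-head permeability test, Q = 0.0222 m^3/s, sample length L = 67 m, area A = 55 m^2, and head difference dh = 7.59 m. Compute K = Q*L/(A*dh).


From K = Q*L / (A*dh):
Numerator: Q*L = 0.0222 * 67 = 1.4874.
Denominator: A*dh = 55 * 7.59 = 417.45.
K = 1.4874 / 417.45 = 0.003563 m/s.

0.003563


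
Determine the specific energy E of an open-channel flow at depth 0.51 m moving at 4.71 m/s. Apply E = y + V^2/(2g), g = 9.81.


Specific energy E = y + V^2/(2g).
Velocity head = V^2/(2g) = 4.71^2 / (2*9.81) = 22.1841 / 19.62 = 1.1307 m.
E = 0.51 + 1.1307 = 1.6407 m.

1.6407


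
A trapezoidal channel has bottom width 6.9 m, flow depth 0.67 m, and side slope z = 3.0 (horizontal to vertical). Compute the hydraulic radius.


For a trapezoidal section with side slope z:
A = (b + z*y)*y = (6.9 + 3.0*0.67)*0.67 = 5.97 m^2.
P = b + 2*y*sqrt(1 + z^2) = 6.9 + 2*0.67*sqrt(1 + 3.0^2) = 11.137 m.
R = A/P = 5.97 / 11.137 = 0.536 m.

0.536


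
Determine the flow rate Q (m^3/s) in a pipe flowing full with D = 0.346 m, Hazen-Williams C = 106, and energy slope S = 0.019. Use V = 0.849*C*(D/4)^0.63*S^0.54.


For a full circular pipe, R = D/4 = 0.346/4 = 0.0865 m.
V = 0.849 * 106 * 0.0865^0.63 * 0.019^0.54
  = 0.849 * 106 * 0.213954 * 0.117632
  = 2.265 m/s.
Pipe area A = pi*D^2/4 = pi*0.346^2/4 = 0.094 m^2.
Q = A * V = 0.094 * 2.265 = 0.213 m^3/s.

0.213


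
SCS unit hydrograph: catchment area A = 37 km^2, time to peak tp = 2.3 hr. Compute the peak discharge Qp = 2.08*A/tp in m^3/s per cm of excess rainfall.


SCS formula: Qp = 2.08 * A / tp.
Qp = 2.08 * 37 / 2.3
   = 76.96 / 2.3
   = 33.46 m^3/s per cm.

33.46


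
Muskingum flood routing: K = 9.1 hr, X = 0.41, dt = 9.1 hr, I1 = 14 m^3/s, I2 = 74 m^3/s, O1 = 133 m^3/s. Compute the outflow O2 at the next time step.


Muskingum coefficients:
denom = 2*K*(1-X) + dt = 2*9.1*(1-0.41) + 9.1 = 19.838.
C0 = (dt - 2*K*X)/denom = (9.1 - 2*9.1*0.41)/19.838 = 0.0826.
C1 = (dt + 2*K*X)/denom = (9.1 + 2*9.1*0.41)/19.838 = 0.8349.
C2 = (2*K*(1-X) - dt)/denom = 0.0826.
O2 = C0*I2 + C1*I1 + C2*O1
   = 0.0826*74 + 0.8349*14 + 0.0826*133
   = 28.78 m^3/s.

28.78


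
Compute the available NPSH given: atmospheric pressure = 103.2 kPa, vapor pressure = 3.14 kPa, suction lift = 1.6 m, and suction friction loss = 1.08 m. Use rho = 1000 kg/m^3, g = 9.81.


NPSHa = p_atm/(rho*g) - z_s - hf_s - p_vap/(rho*g).
p_atm/(rho*g) = 103.2*1000 / (1000*9.81) = 10.52 m.
p_vap/(rho*g) = 3.14*1000 / (1000*9.81) = 0.32 m.
NPSHa = 10.52 - 1.6 - 1.08 - 0.32
      = 7.52 m.

7.52


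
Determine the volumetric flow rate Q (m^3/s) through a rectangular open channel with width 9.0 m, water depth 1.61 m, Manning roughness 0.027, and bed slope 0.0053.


For a rectangular channel, the cross-sectional area A = b * y = 9.0 * 1.61 = 14.49 m^2.
The wetted perimeter P = b + 2y = 9.0 + 2*1.61 = 12.22 m.
Hydraulic radius R = A/P = 14.49/12.22 = 1.1858 m.
Velocity V = (1/n)*R^(2/3)*S^(1/2) = (1/0.027)*1.1858^(2/3)*0.0053^(1/2) = 3.0207 m/s.
Discharge Q = A * V = 14.49 * 3.0207 = 43.77 m^3/s.

43.77


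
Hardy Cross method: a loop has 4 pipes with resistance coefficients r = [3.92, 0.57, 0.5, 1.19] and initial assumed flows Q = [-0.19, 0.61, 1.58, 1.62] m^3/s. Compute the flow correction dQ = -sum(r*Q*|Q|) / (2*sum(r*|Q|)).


Numerator terms (r*Q*|Q|): 3.92*-0.19*|-0.19| = -0.1415; 0.57*0.61*|0.61| = 0.2121; 0.5*1.58*|1.58| = 1.2482; 1.19*1.62*|1.62| = 3.123.
Sum of numerator = 4.4418.
Denominator terms (r*|Q|): 3.92*|-0.19| = 0.7448; 0.57*|0.61| = 0.3477; 0.5*|1.58| = 0.79; 1.19*|1.62| = 1.9278.
2 * sum of denominator = 2 * 3.8103 = 7.6206.
dQ = -4.4418 / 7.6206 = -0.5829 m^3/s.

-0.5829


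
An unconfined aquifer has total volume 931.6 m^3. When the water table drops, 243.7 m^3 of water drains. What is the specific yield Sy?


Specific yield Sy = Volume drained / Total volume.
Sy = 243.7 / 931.6
   = 0.2616.

0.2616


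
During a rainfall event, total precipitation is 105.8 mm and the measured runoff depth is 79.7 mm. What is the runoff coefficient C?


The runoff coefficient C = runoff depth / rainfall depth.
C = 79.7 / 105.8
  = 0.7533.

0.7533


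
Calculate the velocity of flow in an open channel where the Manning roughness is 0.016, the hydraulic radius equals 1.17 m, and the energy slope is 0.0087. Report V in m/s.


Manning's equation gives V = (1/n) * R^(2/3) * S^(1/2).
First, compute R^(2/3) = 1.17^(2/3) = 1.1103.
Next, S^(1/2) = 0.0087^(1/2) = 0.093274.
Then 1/n = 1/0.016 = 62.5.
V = 62.5 * 1.1103 * 0.093274 = 6.4729 m/s.

6.4729


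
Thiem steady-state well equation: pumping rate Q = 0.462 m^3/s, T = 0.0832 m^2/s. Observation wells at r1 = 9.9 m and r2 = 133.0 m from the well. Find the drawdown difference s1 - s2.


Thiem equation: s1 - s2 = Q/(2*pi*T) * ln(r2/r1).
ln(r2/r1) = ln(133.0/9.9) = 2.5978.
Q/(2*pi*T) = 0.462 / (2*pi*0.0832) = 0.462 / 0.5228 = 0.8838.
s1 - s2 = 0.8838 * 2.5978 = 2.2959 m.

2.2959


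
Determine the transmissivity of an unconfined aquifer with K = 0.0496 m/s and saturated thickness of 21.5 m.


Transmissivity is defined as T = K * h.
T = 0.0496 * 21.5
  = 1.0664 m^2/s.

1.0664


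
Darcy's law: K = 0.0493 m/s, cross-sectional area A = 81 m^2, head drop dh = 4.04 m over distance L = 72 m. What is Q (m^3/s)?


Darcy's law: Q = K * A * i, where i = dh/L.
Hydraulic gradient i = 4.04 / 72 = 0.056111.
Q = 0.0493 * 81 * 0.056111
  = 0.2241 m^3/s.

0.2241


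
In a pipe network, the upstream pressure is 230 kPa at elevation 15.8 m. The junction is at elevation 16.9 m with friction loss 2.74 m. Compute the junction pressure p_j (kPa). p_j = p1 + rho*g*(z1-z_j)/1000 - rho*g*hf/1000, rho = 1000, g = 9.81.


Junction pressure: p_j = p1 + rho*g*(z1 - z_j)/1000 - rho*g*hf/1000.
Elevation term = 1000*9.81*(15.8 - 16.9)/1000 = -10.791 kPa.
Friction term = 1000*9.81*2.74/1000 = 26.879 kPa.
p_j = 230 + -10.791 - 26.879 = 192.33 kPa.

192.33


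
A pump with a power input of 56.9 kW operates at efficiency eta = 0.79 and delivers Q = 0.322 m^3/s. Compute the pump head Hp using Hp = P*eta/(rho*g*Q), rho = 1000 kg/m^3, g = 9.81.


Pump head formula: Hp = P * eta / (rho * g * Q).
Numerator: P * eta = 56.9 * 1000 * 0.79 = 44951.0 W.
Denominator: rho * g * Q = 1000 * 9.81 * 0.322 = 3158.82.
Hp = 44951.0 / 3158.82 = 14.23 m.

14.23


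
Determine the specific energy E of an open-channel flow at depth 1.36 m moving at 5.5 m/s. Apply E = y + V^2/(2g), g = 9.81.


Specific energy E = y + V^2/(2g).
Velocity head = V^2/(2g) = 5.5^2 / (2*9.81) = 30.25 / 19.62 = 1.5418 m.
E = 1.36 + 1.5418 = 2.9018 m.

2.9018


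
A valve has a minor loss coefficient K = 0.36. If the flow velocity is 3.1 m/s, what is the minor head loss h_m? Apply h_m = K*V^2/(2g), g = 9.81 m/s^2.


Minor loss formula: h_m = K * V^2/(2g).
V^2 = 3.1^2 = 9.61.
V^2/(2g) = 9.61 / 19.62 = 0.4898 m.
h_m = 0.36 * 0.4898 = 0.1763 m.

0.1763


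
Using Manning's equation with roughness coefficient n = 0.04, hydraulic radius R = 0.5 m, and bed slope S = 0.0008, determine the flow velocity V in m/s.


Manning's equation gives V = (1/n) * R^(2/3) * S^(1/2).
First, compute R^(2/3) = 0.5^(2/3) = 0.63.
Next, S^(1/2) = 0.0008^(1/2) = 0.028284.
Then 1/n = 1/0.04 = 25.0.
V = 25.0 * 0.63 * 0.028284 = 0.4454 m/s.

0.4454


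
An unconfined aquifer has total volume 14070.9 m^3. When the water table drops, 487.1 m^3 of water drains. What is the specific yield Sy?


Specific yield Sy = Volume drained / Total volume.
Sy = 487.1 / 14070.9
   = 0.0346.

0.0346


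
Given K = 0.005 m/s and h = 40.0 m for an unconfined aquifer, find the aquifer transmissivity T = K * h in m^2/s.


Transmissivity is defined as T = K * h.
T = 0.005 * 40.0
  = 0.2 m^2/s.

0.2


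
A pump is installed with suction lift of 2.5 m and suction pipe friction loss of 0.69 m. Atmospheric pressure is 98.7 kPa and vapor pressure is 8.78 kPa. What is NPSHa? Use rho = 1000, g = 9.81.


NPSHa = p_atm/(rho*g) - z_s - hf_s - p_vap/(rho*g).
p_atm/(rho*g) = 98.7*1000 / (1000*9.81) = 10.061 m.
p_vap/(rho*g) = 8.78*1000 / (1000*9.81) = 0.895 m.
NPSHa = 10.061 - 2.5 - 0.69 - 0.895
      = 5.98 m.

5.98


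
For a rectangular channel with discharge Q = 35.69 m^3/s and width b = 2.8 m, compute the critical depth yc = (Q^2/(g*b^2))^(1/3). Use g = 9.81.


Using yc = (Q^2 / (g * b^2))^(1/3):
Q^2 = 35.69^2 = 1273.78.
g * b^2 = 9.81 * 2.8^2 = 9.81 * 7.84 = 76.91.
Q^2 / (g*b^2) = 1273.78 / 76.91 = 16.562.
yc = 16.562^(1/3) = 2.549 m.

2.549


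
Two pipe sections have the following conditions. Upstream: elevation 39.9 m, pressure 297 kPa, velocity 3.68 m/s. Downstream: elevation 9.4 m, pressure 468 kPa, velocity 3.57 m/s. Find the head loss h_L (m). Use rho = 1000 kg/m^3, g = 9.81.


Total head at each section: H = z + p/(rho*g) + V^2/(2g).
H1 = 39.9 + 297*1000/(1000*9.81) + 3.68^2/(2*9.81)
   = 39.9 + 30.275 + 0.6902
   = 70.865 m.
H2 = 9.4 + 468*1000/(1000*9.81) + 3.57^2/(2*9.81)
   = 9.4 + 47.706 + 0.6496
   = 57.756 m.
h_L = H1 - H2 = 70.865 - 57.756 = 13.109 m.

13.109


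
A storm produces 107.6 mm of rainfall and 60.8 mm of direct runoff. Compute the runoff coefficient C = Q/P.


The runoff coefficient C = runoff depth / rainfall depth.
C = 60.8 / 107.6
  = 0.5651.

0.5651


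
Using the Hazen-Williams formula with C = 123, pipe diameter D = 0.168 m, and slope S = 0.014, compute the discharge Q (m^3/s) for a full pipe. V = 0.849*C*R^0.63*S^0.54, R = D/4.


For a full circular pipe, R = D/4 = 0.168/4 = 0.042 m.
V = 0.849 * 123 * 0.042^0.63 * 0.014^0.54
  = 0.849 * 123 * 0.135721 * 0.099749
  = 1.4137 m/s.
Pipe area A = pi*D^2/4 = pi*0.168^2/4 = 0.0222 m^2.
Q = A * V = 0.0222 * 1.4137 = 0.0313 m^3/s.

0.0313


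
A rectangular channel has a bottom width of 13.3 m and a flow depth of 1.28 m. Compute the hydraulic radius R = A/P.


For a rectangular section:
Flow area A = b * y = 13.3 * 1.28 = 17.02 m^2.
Wetted perimeter P = b + 2y = 13.3 + 2*1.28 = 15.86 m.
Hydraulic radius R = A/P = 17.02 / 15.86 = 1.0734 m.

1.0734


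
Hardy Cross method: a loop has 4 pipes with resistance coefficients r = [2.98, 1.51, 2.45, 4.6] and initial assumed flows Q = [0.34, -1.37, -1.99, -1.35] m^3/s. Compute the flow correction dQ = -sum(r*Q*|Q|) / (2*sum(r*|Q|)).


Numerator terms (r*Q*|Q|): 2.98*0.34*|0.34| = 0.3445; 1.51*-1.37*|-1.37| = -2.8341; 2.45*-1.99*|-1.99| = -9.7022; 4.6*-1.35*|-1.35| = -8.3835.
Sum of numerator = -20.5754.
Denominator terms (r*|Q|): 2.98*|0.34| = 1.0132; 1.51*|-1.37| = 2.0687; 2.45*|-1.99| = 4.8755; 4.6*|-1.35| = 6.21.
2 * sum of denominator = 2 * 14.1674 = 28.3348.
dQ = --20.5754 / 28.3348 = 0.7262 m^3/s.

0.7262


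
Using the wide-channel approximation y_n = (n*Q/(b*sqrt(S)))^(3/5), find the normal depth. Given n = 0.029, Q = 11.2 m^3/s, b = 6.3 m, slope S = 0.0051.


We use the wide-channel approximation y_n = (n*Q/(b*sqrt(S)))^(3/5).
sqrt(S) = sqrt(0.0051) = 0.071414.
Numerator: n*Q = 0.029 * 11.2 = 0.3248.
Denominator: b*sqrt(S) = 6.3 * 0.071414 = 0.449908.
arg = 0.7219.
y_n = 0.7219^(3/5) = 0.8224 m.

0.8224


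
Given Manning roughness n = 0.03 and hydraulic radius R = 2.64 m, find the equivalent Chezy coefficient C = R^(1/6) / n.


The Chezy coefficient relates to Manning's n through C = R^(1/6) / n.
R^(1/6) = 2.64^(1/6) = 1.175621.
C = 1.175621 / 0.03 = 39.19 m^(1/2)/s.

39.19


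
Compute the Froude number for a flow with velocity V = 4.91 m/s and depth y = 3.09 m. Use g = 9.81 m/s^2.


The Froude number is defined as Fr = V / sqrt(g*y).
g*y = 9.81 * 3.09 = 30.3129.
sqrt(g*y) = sqrt(30.3129) = 5.5057.
Fr = 4.91 / 5.5057 = 0.8918.

0.8918


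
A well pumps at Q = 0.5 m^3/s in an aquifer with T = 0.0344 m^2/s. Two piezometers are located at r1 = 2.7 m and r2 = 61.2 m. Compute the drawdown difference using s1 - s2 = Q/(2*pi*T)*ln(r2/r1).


Thiem equation: s1 - s2 = Q/(2*pi*T) * ln(r2/r1).
ln(r2/r1) = ln(61.2/2.7) = 3.1209.
Q/(2*pi*T) = 0.5 / (2*pi*0.0344) = 0.5 / 0.2161 = 2.3133.
s1 - s2 = 2.3133 * 3.1209 = 7.2196 m.

7.2196


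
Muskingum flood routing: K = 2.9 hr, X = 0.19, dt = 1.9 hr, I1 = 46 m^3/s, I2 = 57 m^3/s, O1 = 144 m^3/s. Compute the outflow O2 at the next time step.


Muskingum coefficients:
denom = 2*K*(1-X) + dt = 2*2.9*(1-0.19) + 1.9 = 6.598.
C0 = (dt - 2*K*X)/denom = (1.9 - 2*2.9*0.19)/6.598 = 0.1209.
C1 = (dt + 2*K*X)/denom = (1.9 + 2*2.9*0.19)/6.598 = 0.455.
C2 = (2*K*(1-X) - dt)/denom = 0.4241.
O2 = C0*I2 + C1*I1 + C2*O1
   = 0.1209*57 + 0.455*46 + 0.4241*144
   = 88.89 m^3/s.

88.89


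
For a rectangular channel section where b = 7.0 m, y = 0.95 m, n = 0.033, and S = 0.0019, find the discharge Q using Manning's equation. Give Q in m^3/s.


For a rectangular channel, the cross-sectional area A = b * y = 7.0 * 0.95 = 6.65 m^2.
The wetted perimeter P = b + 2y = 7.0 + 2*0.95 = 8.9 m.
Hydraulic radius R = A/P = 6.65/8.9 = 0.7472 m.
Velocity V = (1/n)*R^(2/3)*S^(1/2) = (1/0.033)*0.7472^(2/3)*0.0019^(1/2) = 1.0876 m/s.
Discharge Q = A * V = 6.65 * 1.0876 = 7.233 m^3/s.

7.233


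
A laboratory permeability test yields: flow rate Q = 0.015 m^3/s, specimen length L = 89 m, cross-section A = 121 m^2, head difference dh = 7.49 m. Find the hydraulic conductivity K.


From K = Q*L / (A*dh):
Numerator: Q*L = 0.015 * 89 = 1.335.
Denominator: A*dh = 121 * 7.49 = 906.29.
K = 1.335 / 906.29 = 0.001473 m/s.

0.001473


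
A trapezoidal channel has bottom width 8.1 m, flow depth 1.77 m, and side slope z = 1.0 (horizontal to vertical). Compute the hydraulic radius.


For a trapezoidal section with side slope z:
A = (b + z*y)*y = (8.1 + 1.0*1.77)*1.77 = 17.47 m^2.
P = b + 2*y*sqrt(1 + z^2) = 8.1 + 2*1.77*sqrt(1 + 1.0^2) = 13.106 m.
R = A/P = 17.47 / 13.106 = 1.3329 m.

1.3329


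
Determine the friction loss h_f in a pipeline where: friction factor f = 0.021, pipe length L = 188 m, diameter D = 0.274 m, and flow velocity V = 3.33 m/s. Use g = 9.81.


Darcy-Weisbach equation: h_f = f * (L/D) * V^2/(2g).
f * L/D = 0.021 * 188/0.274 = 14.4088.
V^2/(2g) = 3.33^2 / (2*9.81) = 11.0889 / 19.62 = 0.5652 m.
h_f = 14.4088 * 0.5652 = 8.144 m.

8.144


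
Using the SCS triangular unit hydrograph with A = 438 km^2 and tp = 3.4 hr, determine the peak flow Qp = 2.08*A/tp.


SCS formula: Qp = 2.08 * A / tp.
Qp = 2.08 * 438 / 3.4
   = 911.04 / 3.4
   = 267.95 m^3/s per cm.

267.95


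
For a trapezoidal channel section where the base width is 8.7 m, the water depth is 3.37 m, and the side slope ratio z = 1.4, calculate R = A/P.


For a trapezoidal section with side slope z:
A = (b + z*y)*y = (8.7 + 1.4*3.37)*3.37 = 45.219 m^2.
P = b + 2*y*sqrt(1 + z^2) = 8.7 + 2*3.37*sqrt(1 + 1.4^2) = 20.296 m.
R = A/P = 45.219 / 20.296 = 2.228 m.

2.228


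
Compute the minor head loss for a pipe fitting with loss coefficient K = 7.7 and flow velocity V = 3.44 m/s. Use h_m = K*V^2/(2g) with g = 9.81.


Minor loss formula: h_m = K * V^2/(2g).
V^2 = 3.44^2 = 11.8336.
V^2/(2g) = 11.8336 / 19.62 = 0.6031 m.
h_m = 7.7 * 0.6031 = 4.6442 m.

4.6442
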